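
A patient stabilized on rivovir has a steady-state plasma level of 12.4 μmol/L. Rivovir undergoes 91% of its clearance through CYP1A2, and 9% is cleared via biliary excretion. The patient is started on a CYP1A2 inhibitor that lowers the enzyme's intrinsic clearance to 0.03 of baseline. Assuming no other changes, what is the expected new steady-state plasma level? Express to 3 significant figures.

106 μmol/L

The CYP1A2 pathway (91% of clearance) is reduced to 0.03× activity: 0.91 × 0.03 = 0.0273.
The remaining 9% of clearance is unaffected.
Relative clearance = 0.0273 + 0.09 = 0.1173.
New steady-state plasma level = baseline ÷ relative clearance = 12.4 / 0.1173 = 106 μmol/L.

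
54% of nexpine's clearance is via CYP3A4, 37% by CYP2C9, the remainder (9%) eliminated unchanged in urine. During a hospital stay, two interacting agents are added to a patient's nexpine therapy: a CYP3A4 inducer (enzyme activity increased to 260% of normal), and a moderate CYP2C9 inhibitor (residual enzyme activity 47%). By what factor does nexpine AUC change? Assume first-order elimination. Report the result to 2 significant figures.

0.60

CYP3A4: 0.54 × 2.6 = 1.404
CYP2C9: 0.37 × 0.47 = 0.1739
Other: 0.09 (unchanged)
CL_new/CL_old = 1.404 + 0.1739 + 0.09 = 1.6679.
Net AUC ratio = 1 / 1.6679 = 0.60.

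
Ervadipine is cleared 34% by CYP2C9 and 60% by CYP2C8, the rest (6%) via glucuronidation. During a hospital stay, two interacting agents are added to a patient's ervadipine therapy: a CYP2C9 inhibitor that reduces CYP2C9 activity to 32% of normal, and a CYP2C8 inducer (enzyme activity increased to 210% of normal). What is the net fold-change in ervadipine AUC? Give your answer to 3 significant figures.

CYP2C9: 0.34 × 0.32 = 0.1088
CYP2C8: 0.6 × 2.1 = 1.26
Other: 0.06 (unchanged)
New clearance relative to baseline: 0.1088 + 1.26 + 0.06 = 1.4288.
AUC ∝ 1/CL: fold-change = 1 / 1.4288 = 0.700.

0.700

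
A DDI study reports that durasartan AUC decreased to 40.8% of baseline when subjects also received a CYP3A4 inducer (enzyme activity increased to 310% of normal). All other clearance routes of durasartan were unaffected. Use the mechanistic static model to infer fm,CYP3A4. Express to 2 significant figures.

0.69

Let fm be the CYP3A4 fraction. New clearance relative to baseline = fm × 3.1 + (1 − fm).
AUC ratio = 1 / (new CL fraction), so new CL fraction = 1 / 0.408 = 2.451.
fm × 3.1 + 1 − fm = 2.451  ⇒  fm × (3.1 − 1) = 1.451  ⇒  fm = 0.69.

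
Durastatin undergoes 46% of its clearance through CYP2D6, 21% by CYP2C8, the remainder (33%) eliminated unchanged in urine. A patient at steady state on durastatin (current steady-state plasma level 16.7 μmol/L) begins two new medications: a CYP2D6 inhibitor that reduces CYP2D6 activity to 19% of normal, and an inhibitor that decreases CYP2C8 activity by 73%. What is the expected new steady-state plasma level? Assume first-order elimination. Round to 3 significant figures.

CYP2D6: 0.46 × 0.19 = 0.0874
CYP2C8: 0.21 × 0.27 = 0.0567
Other: 0.33 (unchanged)
Relative clearance = 0.0874 + 0.0567 + 0.33 = 0.4741.
Dividing the baseline by the relative clearance: 16.7 / 0.4741 = 35.2 μmol/L.

35.2 μmol/L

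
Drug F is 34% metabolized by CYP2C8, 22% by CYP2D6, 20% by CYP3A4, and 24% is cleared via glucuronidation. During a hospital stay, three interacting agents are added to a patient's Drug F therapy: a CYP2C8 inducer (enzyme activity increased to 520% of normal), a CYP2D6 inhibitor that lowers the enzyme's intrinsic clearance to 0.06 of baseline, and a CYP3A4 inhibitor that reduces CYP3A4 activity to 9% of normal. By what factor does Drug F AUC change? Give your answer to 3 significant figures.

0.490

The CYP2C8 pathway (34% of clearance) increases to 5.2× activity: 0.34 × 5.2 = 1.768.
The CYP2D6 pathway (22% of clearance) falls to 0.06× activity: 0.22 × 0.06 = 0.0132.
The CYP3A4 pathway (20% of clearance) is reduced to 0.09× activity: 0.2 × 0.09 = 0.018.
Non-CYP routes (24%) are unchanged.
CL_new/CL_old = 1.768 + 0.0132 + 0.018 + 0.24 = 2.0392.
Net AUC ratio = 1 / 2.0392 = 0.490.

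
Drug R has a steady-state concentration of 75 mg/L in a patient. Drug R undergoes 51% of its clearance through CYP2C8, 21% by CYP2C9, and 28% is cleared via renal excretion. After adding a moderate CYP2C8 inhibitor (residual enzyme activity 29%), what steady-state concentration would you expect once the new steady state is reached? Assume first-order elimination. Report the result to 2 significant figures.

1.2 × 10² mg/L

The CYP2C8 pathway (51% of clearance) falls to 0.29× activity: 0.51 × 0.29 = 0.1479.
CYP2C9 (21%) and the residual 28% are unaffected.
Relative clearance = 0.1479 + 0.21 + 0.28 = 0.6379.
With dosing unchanged, steady-state concentration scales as 1/CL: 75 / 0.6379 = 1.2 × 10² mg/L.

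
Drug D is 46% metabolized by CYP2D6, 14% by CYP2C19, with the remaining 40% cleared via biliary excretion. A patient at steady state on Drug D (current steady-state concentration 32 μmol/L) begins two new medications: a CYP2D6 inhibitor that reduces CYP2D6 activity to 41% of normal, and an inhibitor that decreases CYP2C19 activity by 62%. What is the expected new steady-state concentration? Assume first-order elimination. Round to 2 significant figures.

50 μmol/L

CYP2D6: 0.46 × 0.41 = 0.1886
CYP2C19: 0.14 × 0.38 = 0.0532
Other: 0.4 (unchanged)
Relative clearance = 0.1886 + 0.0532 + 0.4 = 0.6418.
Dividing the baseline by the relative clearance: 32 / 0.6418 = 50 μmol/L.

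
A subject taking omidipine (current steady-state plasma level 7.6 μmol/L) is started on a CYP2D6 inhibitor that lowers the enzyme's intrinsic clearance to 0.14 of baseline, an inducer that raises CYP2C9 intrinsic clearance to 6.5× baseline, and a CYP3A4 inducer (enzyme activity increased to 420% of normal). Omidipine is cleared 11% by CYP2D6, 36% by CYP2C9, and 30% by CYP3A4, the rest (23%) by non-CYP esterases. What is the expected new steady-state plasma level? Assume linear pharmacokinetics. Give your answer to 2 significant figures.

2.0 μmol/L

The CYP2D6 pathway (11% of clearance) is reduced to 0.14× activity: 0.11 × 0.14 = 0.0154.
The CYP2C9 pathway (36% of clearance) increases to 6.5× activity: 0.36 × 6.5 = 2.34.
The CYP3A4 pathway (30% of clearance) increases to 4.2× activity: 0.3 × 4.2 = 1.26.
Non-CYP routes (23%) are unchanged.
CL_new/CL_old = 0.0154 + 2.34 + 1.26 + 0.23 = 3.8454.
Steady-state plasma level ∝ 1/CL: new value = 7.6 / 3.8454 = 2.0 μmol/L.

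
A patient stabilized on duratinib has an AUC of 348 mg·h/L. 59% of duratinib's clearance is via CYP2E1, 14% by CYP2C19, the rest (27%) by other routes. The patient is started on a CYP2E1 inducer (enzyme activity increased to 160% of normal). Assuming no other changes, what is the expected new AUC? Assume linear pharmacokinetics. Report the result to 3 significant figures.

The CYP2E1 pathway (59% of clearance) increases to 1.6× activity: 0.59 × 1.6 = 0.944.
CYP2C19 (14%) and the residual 27% are unaffected.
New clearance relative to baseline: 0.944 + 0.14 + 0.27 = 1.354.
AUC ∝ 1/CL, so new value = 348 / 1.354 = 257 mg·h/L.

257 mg·h/L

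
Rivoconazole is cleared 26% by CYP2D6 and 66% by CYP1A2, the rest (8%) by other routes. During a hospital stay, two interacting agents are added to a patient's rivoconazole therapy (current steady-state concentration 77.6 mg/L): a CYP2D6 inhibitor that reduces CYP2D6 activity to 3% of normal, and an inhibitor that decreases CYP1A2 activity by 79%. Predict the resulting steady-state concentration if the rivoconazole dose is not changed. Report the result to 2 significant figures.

3.4 × 10² mg/L

CYP2D6: 0.26 × 0.03 = 0.0078
CYP1A2: 0.66 × 0.21 = 0.1386
Other: 0.08 (unchanged)
Relative clearance = 0.0078 + 0.1386 + 0.08 = 0.2264.
New steady-state concentration = 77.6 / 0.2264 = 3.4 × 10² mg/L (concentration scales inversely with clearance).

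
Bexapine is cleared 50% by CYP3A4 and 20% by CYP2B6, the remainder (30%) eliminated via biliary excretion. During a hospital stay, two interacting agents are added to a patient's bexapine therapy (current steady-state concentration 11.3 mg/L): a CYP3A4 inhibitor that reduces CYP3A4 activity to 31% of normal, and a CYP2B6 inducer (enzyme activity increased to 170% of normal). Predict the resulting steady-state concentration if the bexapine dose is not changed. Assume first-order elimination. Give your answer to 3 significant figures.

The CYP3A4 pathway (50% of clearance) is reduced to 0.31× activity: 0.5 × 0.31 = 0.155.
The CYP2B6 pathway (20% of clearance) is boosted to 1.7× activity: 0.2 × 1.7 = 0.34.
Non-CYP routes (30%) are unchanged.
New clearance relative to baseline: 0.155 + 0.34 + 0.3 = 0.795.
Dividing the baseline by the relative clearance: 11.3 / 0.795 = 14.2 mg/L.

14.2 mg/L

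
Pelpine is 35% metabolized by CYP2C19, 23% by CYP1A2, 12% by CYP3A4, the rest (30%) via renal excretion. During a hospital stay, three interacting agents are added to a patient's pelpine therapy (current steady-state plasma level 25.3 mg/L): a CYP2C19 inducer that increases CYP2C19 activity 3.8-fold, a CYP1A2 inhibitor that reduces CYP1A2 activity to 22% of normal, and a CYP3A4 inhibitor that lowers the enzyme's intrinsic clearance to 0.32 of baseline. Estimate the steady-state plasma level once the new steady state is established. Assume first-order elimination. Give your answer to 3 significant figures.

CYP2C19: 0.35 × 3.8 = 1.33
CYP1A2: 0.23 × 0.22 = 0.0506
CYP3A4: 0.12 × 0.32 = 0.0384
Other: 0.3 (unchanged)
New clearance relative to baseline: 1.33 + 0.0506 + 0.0384 + 0.3 = 1.719.
Dividing the baseline by the relative clearance: 25.3 / 1.719 = 14.7 mg/L.

14.7 mg/L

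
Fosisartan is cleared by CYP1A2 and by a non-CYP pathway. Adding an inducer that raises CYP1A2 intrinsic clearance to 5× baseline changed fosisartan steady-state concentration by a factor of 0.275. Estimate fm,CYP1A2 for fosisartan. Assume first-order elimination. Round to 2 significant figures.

0.66

CL'/CL = 1 / 0.275 = 3.636
5·fm + (1 − fm) = 3.636
fm = (3.636 − 1) / (5 − 1) = 0.66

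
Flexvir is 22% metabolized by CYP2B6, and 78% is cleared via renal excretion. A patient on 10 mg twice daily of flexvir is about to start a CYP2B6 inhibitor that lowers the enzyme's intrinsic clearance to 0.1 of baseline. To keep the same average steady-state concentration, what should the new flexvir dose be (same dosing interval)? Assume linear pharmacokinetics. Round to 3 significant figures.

CYP2B6: 0.22 × 0.1 = 0.022
Other: 0.78 (unchanged)
Relative clearance = 0.022 + 0.78 = 0.802.
To maintain the same steady-state level, dose must scale with clearance: new dose = 10 × 0.802 = 8.02 mg.

8.02 mg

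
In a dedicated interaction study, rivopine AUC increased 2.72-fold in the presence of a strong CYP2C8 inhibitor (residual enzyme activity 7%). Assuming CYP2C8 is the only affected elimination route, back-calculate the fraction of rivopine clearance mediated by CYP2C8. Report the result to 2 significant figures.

CL'/CL = 1 / 2.72 = 0.3676
0.07·fm + (1 − fm) = 0.3676
fm = (0.3676 − 1) / (0.07 − 1) = 0.68

0.68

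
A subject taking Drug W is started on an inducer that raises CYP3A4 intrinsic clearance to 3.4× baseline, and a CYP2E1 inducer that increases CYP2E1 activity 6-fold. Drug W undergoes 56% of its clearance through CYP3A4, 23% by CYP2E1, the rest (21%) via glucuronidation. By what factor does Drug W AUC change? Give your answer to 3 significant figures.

The CYP3A4 pathway (56% of clearance) increases to 3.4× activity: 0.56 × 3.4 = 1.904.
The CYP2E1 pathway (23% of clearance) increases to 6× activity: 0.23 × 6 = 1.38.
The remaining 21% of clearance is unaffected.
CL_new/CL_old = 1.904 + 1.38 + 0.21 = 3.494.
AUC ∝ 1/CL: fold-change = 1 / 3.494 = 0.286.

0.286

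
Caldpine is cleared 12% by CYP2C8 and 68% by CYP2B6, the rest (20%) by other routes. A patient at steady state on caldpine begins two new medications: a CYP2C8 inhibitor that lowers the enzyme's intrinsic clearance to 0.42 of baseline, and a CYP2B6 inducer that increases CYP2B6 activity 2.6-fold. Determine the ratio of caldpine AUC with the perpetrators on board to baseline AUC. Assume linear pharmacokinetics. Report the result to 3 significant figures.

The CYP2C8 pathway (12% of clearance) is reduced to 0.42× activity: 0.12 × 0.42 = 0.0504.
The CYP2B6 pathway (68% of clearance) increases to 2.6× activity: 0.68 × 2.6 = 1.768.
The remaining 20% of clearance is unaffected.
Relative clearance = 0.0504 + 1.768 + 0.2 = 2.0184.
Net AUC ratio = 1 / 2.0184 = 0.495.

0.495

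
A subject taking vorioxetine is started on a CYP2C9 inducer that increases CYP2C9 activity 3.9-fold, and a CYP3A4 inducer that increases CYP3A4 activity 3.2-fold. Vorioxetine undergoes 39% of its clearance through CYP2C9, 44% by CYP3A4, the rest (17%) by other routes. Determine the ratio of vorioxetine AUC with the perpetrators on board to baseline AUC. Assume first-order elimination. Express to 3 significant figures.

0.323

CYP2C9: 0.39 × 3.9 = 1.521
CYP3A4: 0.44 × 3.2 = 1.408
Other: 0.17 (unchanged)
CL_new/CL_old = 1.521 + 1.408 + 0.17 = 3.099.
AUC ∝ 1/CL: fold-change = 1 / 3.099 = 0.323.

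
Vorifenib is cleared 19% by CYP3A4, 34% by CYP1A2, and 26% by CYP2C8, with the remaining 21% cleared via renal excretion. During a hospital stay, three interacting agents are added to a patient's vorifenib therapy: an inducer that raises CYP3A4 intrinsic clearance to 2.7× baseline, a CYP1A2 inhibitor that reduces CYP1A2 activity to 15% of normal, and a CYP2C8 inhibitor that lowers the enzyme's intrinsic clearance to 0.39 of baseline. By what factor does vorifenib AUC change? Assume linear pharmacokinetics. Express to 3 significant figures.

The CYP3A4 pathway (19% of clearance) rises to 2.7× activity: 0.19 × 2.7 = 0.513.
The CYP1A2 pathway (34% of clearance) falls to 0.15× activity: 0.34 × 0.15 = 0.051.
The CYP2C8 pathway (26% of clearance) drops to 0.39× activity: 0.26 × 0.39 = 0.1014.
The remaining 21% of clearance is unaffected.
CL_new/CL_old = 0.513 + 0.051 + 0.1014 + 0.21 = 0.8754.
AUC ∝ 1/CL: fold-change = 1 / 0.8754 = 1.14.

1.14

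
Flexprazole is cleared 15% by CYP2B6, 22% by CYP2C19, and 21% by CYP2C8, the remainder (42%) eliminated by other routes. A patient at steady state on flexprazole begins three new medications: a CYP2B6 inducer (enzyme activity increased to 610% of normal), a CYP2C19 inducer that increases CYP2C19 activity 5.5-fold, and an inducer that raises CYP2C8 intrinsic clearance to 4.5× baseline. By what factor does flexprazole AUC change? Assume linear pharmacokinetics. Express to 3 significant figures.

The CYP2B6 pathway (15% of clearance) rises to 6.1× activity: 0.15 × 6.1 = 0.915.
The CYP2C19 pathway (22% of clearance) rises to 5.5× activity: 0.22 × 5.5 = 1.21.
The CYP2C8 pathway (21% of clearance) is boosted to 4.5× activity: 0.21 × 4.5 = 0.945.
The remaining 42% of clearance is unaffected.
CL_new/CL_old = 0.915 + 1.21 + 0.945 + 0.42 = 3.49.
Because AUC varies inversely with clearance, the combined effect is 1 / 3.49 = 0.287.

0.287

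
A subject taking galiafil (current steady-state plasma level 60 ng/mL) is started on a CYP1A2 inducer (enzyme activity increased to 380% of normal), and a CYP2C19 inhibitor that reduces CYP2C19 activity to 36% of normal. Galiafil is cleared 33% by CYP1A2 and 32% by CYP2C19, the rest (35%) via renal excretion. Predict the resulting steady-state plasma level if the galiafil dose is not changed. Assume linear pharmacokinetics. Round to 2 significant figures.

35 ng/mL

The CYP1A2 pathway (33% of clearance) is boosted to 3.8× activity: 0.33 × 3.8 = 1.254.
The CYP2C19 pathway (32% of clearance) falls to 0.36× activity: 0.32 × 0.36 = 0.1152.
The remaining 35% of clearance is unaffected.
New clearance relative to baseline: 1.254 + 0.1152 + 0.35 = 1.7192.
Dividing the baseline by the relative clearance: 60 / 1.7192 = 35 ng/mL.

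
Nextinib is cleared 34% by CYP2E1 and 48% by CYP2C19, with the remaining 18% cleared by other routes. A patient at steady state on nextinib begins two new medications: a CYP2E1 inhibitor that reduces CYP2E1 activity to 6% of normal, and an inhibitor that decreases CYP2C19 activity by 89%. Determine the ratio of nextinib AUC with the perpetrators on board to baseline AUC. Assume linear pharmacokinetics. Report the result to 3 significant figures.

3.95

The CYP2E1 pathway (34% of clearance) is reduced to 0.06× activity: 0.34 × 0.06 = 0.0204.
The CYP2C19 pathway (48% of clearance) falls to 0.11× activity: 0.48 × 0.11 = 0.0528.
Non-CYP routes (18%) are unchanged.
Relative clearance = 0.0204 + 0.0528 + 0.18 = 0.2532.
AUC ∝ 1/CL: fold-change = 1 / 0.2532 = 3.95.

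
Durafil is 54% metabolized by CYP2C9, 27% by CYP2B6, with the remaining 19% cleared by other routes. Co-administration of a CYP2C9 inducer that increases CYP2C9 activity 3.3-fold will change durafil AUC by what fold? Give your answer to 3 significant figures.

CYP2C9: 0.54 × 3.3 = 1.782
CYP2B6: 0.27 (unchanged)
Other: 0.19 (unchanged)
CL_new/CL_old = 1.782 + 0.27 + 0.19 = 2.242.
AUC ratio = CL_old/CL_new = 1 / 2.242 = 0.446.

0.446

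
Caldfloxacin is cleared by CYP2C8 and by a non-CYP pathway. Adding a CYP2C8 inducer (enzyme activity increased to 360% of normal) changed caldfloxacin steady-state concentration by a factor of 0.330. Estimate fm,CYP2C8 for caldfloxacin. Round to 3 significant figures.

0.781

CL'/CL = 1 / 0.330 = 3.03
3.6·fm + (1 − fm) = 3.03
fm = (3.03 − 1) / (3.6 − 1) = 0.781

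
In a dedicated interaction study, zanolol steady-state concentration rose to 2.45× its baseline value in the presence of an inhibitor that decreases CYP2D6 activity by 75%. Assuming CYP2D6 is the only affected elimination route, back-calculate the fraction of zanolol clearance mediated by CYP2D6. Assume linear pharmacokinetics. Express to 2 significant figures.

Let fm be the CYP2D6 fraction. New clearance relative to baseline = fm × 0.25 + (1 − fm).
Steady-state concentration ratio = 1 / (new CL fraction), so new CL fraction = 1 / 2.45 = 0.4082.
fm × 0.25 + 1 − fm = 0.4082  ⇒  fm × (0.25 − 1) = −0.5918  ⇒  fm = 0.79.

0.79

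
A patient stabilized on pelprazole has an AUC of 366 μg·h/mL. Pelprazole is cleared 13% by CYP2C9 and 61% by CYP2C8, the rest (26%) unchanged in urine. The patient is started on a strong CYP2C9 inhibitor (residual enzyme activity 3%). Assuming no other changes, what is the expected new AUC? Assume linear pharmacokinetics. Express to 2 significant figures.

CYP2C9: 0.13 × 0.03 = 0.0039
CYP2C8: 0.61 (unchanged)
Other: 0.26 (unchanged)
New clearance relative to baseline: 0.0039 + 0.61 + 0.26 = 0.8739.
With dosing unchanged, AUC scales as 1/CL: 366 / 0.8739 = 4.2 × 10² μg·h/mL.

4.2 × 10² μg·h/mL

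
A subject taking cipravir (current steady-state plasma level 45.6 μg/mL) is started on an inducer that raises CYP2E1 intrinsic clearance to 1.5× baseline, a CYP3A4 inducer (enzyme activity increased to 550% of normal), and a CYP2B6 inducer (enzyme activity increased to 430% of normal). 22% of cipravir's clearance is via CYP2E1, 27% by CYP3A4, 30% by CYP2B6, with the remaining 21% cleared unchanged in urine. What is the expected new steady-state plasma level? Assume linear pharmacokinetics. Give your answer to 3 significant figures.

13.8 μg/mL

The CYP2E1 pathway (22% of clearance) is boosted to 1.5× activity: 0.22 × 1.5 = 0.33.
The CYP3A4 pathway (27% of clearance) rises to 5.5× activity: 0.27 × 5.5 = 1.485.
The CYP2B6 pathway (30% of clearance) is boosted to 4.3× activity: 0.3 × 4.3 = 1.29.
Non-CYP routes (21%) are unchanged.
Relative clearance = 0.33 + 1.485 + 1.29 + 0.21 = 3.315.
Dividing the baseline by the relative clearance: 45.6 / 3.315 = 13.8 μg/mL.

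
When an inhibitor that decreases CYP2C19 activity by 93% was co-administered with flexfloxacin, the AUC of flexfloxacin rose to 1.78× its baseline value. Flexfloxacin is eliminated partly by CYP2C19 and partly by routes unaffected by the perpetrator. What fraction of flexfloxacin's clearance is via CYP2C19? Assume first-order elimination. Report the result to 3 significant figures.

0.471

Let fm be the CYP2C19 fraction. New clearance relative to baseline = fm × 0.07 + (1 − fm).
AUC ratio = 1 / (new CL fraction), so new CL fraction = 1 / 1.78 = 0.5618.
fm × 0.07 + 1 − fm = 0.5618  ⇒  fm × (0.07 − 1) = −0.4382  ⇒  fm = 0.471.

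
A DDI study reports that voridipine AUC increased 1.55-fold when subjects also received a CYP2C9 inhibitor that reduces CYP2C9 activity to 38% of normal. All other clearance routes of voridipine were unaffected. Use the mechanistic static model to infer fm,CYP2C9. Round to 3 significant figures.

CL'/CL = 1 / 1.55 = 0.6452
0.38·fm + (1 − fm) = 0.6452
fm = (0.6452 − 1) / (0.38 − 1) = 0.572

0.572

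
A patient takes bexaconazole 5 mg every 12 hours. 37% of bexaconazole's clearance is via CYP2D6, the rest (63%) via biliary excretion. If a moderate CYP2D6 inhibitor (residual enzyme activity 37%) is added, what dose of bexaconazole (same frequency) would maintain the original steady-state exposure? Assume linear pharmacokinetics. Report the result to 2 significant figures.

CYP2D6: 0.37 × 0.37 = 0.1369
Other: 0.63 (unchanged)
New clearance relative to baseline: 0.1369 + 0.63 = 0.7669.
To maintain the same steady-state level, dose must scale with clearance: new dose = 5 × 0.7669 = 3.8 mg.

3.8 mg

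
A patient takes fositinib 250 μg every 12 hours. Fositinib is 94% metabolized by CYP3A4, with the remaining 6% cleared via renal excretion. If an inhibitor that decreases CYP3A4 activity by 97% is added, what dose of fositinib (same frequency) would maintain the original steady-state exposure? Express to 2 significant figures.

The CYP3A4 pathway (94% of clearance) falls to 0.03× activity: 0.94 × 0.03 = 0.0282.
The remaining 6% of clearance is unaffected.
Relative clearance = 0.0282 + 0.06 = 0.0882.
To maintain the same steady-state level, dose must scale with clearance: new dose = 250 × 0.0882 = 22 μg.

22 μg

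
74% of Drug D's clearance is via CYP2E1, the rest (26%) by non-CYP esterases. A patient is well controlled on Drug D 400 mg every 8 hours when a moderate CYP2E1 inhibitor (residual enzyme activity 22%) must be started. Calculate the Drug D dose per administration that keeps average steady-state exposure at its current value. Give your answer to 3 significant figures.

169 mg

CYP2E1: 0.74 × 0.22 = 0.1628
Other: 0.26 (unchanged)
Relative clearance = 0.1628 + 0.26 = 0.4228.
Exposure is unchanged when dose changes in proportion to clearance. New dose = 400 mg × 0.4228 = 169 mg.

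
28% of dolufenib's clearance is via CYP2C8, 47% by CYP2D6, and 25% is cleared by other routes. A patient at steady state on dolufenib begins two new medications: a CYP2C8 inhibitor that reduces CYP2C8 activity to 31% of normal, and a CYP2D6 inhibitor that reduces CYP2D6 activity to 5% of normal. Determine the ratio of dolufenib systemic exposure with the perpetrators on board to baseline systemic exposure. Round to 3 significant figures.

2.78

CYP2C8: 0.28 × 0.31 = 0.0868
CYP2D6: 0.47 × 0.05 = 0.0235
Other: 0.25 (unchanged)
CL_new/CL_old = 0.0868 + 0.0235 + 0.25 = 0.3603.
Because systemic exposure varies inversely with clearance, the combined effect is 1 / 0.3603 = 2.78.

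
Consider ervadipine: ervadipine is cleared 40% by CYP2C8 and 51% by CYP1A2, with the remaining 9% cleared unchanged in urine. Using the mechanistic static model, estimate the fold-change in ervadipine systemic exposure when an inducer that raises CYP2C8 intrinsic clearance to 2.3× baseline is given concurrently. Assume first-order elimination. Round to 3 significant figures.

0.658

The CYP2C8 pathway (40% of clearance) increases to 2.3× activity: 0.4 × 2.3 = 0.92.
CYP1A2 (51%) and the residual 9% are unaffected.
Relative clearance = 0.92 + 0.51 + 0.09 = 1.52.
Since systemic exposure ∝ 1/CL, the ratio is 1 / 1.52 = 0.658.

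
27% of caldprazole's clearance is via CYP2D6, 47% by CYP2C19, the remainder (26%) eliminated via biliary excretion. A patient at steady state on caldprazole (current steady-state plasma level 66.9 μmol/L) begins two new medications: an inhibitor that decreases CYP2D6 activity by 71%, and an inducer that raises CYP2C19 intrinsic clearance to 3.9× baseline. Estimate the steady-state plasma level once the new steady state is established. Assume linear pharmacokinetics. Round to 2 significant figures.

31 μmol/L

The CYP2D6 pathway (27% of clearance) falls to 0.29× activity: 0.27 × 0.29 = 0.0783.
The CYP2C19 pathway (47% of clearance) is boosted to 3.9× activity: 0.47 × 3.9 = 1.833.
Non-CYP routes (26%) are unchanged.
New clearance relative to baseline: 0.0783 + 1.833 + 0.26 = 2.1713.
Steady-state plasma level ∝ 1/CL: new value = 66.9 / 2.1713 = 31 μmol/L.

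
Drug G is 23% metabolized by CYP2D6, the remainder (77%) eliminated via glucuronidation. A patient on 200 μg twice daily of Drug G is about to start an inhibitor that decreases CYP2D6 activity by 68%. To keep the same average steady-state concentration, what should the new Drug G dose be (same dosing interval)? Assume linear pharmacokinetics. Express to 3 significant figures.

169 μg

The CYP2D6 pathway (23% of clearance) falls to 0.32× activity: 0.23 × 0.32 = 0.0736.
The remaining 77% of clearance is unaffected.
CL_new/CL_old = 0.0736 + 0.77 = 0.8436.
Css,avg = (dose rate)/CL, so holding Css fixed requires dose ∝ CL: 200 × 0.8436 = 169 μg.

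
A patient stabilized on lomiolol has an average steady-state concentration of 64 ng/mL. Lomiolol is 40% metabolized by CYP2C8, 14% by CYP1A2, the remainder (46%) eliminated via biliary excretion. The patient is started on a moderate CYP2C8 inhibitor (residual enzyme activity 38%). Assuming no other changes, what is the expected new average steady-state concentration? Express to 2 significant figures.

85 ng/mL

The CYP2C8 pathway (40% of clearance) is reduced to 0.38× activity: 0.4 × 0.38 = 0.152.
CYP1A2 (14%) and the residual 46% are unaffected.
CL_new/CL_old = 0.152 + 0.14 + 0.46 = 0.752.
Average steady-state concentration ∝ 1/CL, so new value = 64 / 0.752 = 85 ng/mL.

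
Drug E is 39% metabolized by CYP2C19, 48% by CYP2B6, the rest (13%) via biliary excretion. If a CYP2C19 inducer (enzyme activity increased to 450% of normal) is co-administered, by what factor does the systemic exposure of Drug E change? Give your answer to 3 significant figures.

The CYP2C19 pathway (39% of clearance) rises to 4.5× activity: 0.39 × 4.5 = 1.755.
CYP2B6 (48%) and the residual 13% are unaffected.
Relative clearance = 1.755 + 0.48 + 0.13 = 2.365.
Systemic exposure ratio = CL_old/CL_new = 1 / 2.365 = 0.423.

0.423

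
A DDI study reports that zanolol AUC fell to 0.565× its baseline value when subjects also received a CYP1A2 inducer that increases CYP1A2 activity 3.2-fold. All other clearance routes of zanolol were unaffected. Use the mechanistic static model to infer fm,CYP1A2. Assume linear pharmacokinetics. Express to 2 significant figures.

0.35

CL'/CL = 1 / 0.565 = 1.77
3.2·fm + (1 − fm) = 1.77
fm = (1.77 − 1) / (3.2 − 1) = 0.35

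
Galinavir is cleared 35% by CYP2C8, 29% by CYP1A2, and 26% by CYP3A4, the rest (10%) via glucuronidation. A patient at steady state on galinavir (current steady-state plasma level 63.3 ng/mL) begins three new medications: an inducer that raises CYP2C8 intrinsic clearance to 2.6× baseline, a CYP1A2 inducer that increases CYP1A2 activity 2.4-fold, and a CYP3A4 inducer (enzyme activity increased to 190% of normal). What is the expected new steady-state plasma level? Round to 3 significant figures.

The CYP2C8 pathway (35% of clearance) increases to 2.6× activity: 0.35 × 2.6 = 0.91.
The CYP1A2 pathway (29% of clearance) is boosted to 2.4× activity: 0.29 × 2.4 = 0.696.
The CYP3A4 pathway (26% of clearance) increases to 1.9× activity: 0.26 × 1.9 = 0.494.
Non-CYP routes (10%) are unchanged.
New clearance relative to baseline: 0.91 + 0.696 + 0.494 + 0.1 = 2.2.
New steady-state plasma level = 63.3 / 2.2 = 28.8 ng/mL (concentration scales inversely with clearance).

28.8 ng/mL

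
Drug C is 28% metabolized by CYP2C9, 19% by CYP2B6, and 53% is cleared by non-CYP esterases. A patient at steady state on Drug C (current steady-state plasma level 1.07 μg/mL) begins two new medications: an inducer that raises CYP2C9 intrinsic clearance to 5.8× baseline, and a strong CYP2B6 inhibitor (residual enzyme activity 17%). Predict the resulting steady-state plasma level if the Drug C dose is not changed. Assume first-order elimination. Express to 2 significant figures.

0.49 μg/mL

CYP2C9: 0.28 × 5.8 = 1.624
CYP2B6: 0.19 × 0.17 = 0.0323
Other: 0.53 (unchanged)
New clearance relative to baseline: 1.624 + 0.0323 + 0.53 = 2.1863.
Dividing the baseline by the relative clearance: 1.07 / 2.1863 = 0.49 μg/mL.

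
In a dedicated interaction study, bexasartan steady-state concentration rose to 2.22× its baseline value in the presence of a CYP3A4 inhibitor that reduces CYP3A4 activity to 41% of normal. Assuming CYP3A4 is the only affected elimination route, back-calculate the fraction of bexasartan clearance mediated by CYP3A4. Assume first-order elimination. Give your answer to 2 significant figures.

CL'/CL = 1 / 2.22 = 0.4505
0.41·fm + (1 − fm) = 0.4505
fm = (0.4505 − 1) / (0.41 − 1) = 0.93

0.93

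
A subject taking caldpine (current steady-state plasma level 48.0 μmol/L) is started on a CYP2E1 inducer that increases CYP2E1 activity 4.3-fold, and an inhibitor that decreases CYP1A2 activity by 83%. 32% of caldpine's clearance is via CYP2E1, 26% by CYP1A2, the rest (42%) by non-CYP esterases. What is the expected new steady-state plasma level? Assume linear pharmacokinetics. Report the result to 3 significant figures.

The CYP2E1 pathway (32% of clearance) is boosted to 4.3× activity: 0.32 × 4.3 = 1.376.
The CYP1A2 pathway (26% of clearance) falls to 0.17× activity: 0.26 × 0.17 = 0.0442.
The remaining 42% of clearance is unaffected.
New clearance relative to baseline: 1.376 + 0.0442 + 0.42 = 1.8402.
Dividing the baseline by the relative clearance: 48.0 / 1.8402 = 26.1 μmol/L.

26.1 μmol/L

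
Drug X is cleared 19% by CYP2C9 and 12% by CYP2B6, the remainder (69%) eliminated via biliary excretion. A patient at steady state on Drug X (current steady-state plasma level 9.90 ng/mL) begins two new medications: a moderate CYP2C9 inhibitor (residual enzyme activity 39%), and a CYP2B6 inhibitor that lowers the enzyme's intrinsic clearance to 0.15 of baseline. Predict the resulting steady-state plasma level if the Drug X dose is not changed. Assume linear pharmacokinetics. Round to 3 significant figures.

12.7 ng/mL

CYP2C9: 0.19 × 0.39 = 0.0741
CYP2B6: 0.12 × 0.15 = 0.018
Other: 0.69 (unchanged)
CL_new/CL_old = 0.0741 + 0.018 + 0.69 = 0.7821.
Dividing the baseline by the relative clearance: 9.90 / 0.7821 = 12.7 ng/mL.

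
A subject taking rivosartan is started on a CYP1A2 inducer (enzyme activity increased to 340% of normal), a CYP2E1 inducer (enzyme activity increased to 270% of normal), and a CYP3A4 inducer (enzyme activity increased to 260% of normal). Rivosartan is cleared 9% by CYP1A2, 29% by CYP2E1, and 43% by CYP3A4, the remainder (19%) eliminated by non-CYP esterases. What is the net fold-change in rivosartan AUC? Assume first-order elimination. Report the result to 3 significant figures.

0.417

The CYP1A2 pathway (9% of clearance) is boosted to 3.4× activity: 0.09 × 3.4 = 0.306.
The CYP2E1 pathway (29% of clearance) rises to 2.7× activity: 0.29 × 2.7 = 0.783.
The CYP3A4 pathway (43% of clearance) increases to 2.6× activity: 0.43 × 2.6 = 1.118.
The remaining 19% of clearance is unaffected.
Relative clearance = 0.306 + 0.783 + 1.118 + 0.19 = 2.397.
Because AUC varies inversely with clearance, the combined effect is 1 / 2.397 = 0.417.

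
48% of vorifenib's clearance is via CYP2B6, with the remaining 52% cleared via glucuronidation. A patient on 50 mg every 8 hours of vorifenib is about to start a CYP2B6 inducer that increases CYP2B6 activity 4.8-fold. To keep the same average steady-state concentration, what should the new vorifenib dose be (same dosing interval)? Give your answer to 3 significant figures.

141 mg

The CYP2B6 pathway (48% of clearance) rises to 4.8× activity: 0.48 × 4.8 = 2.304.
Non-CYP routes (52%) are unchanged.
CL_new/CL_old = 2.304 + 0.52 = 2.824.
To maintain the same steady-state level, dose must scale with clearance: new dose = 50 × 2.824 = 141 mg.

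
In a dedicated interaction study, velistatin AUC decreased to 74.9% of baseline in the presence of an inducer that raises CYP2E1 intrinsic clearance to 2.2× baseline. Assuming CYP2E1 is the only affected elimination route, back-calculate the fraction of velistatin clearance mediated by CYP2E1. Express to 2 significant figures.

0.28

Write x for the fraction cleared via CYP2E1. The observed AUC change means clearance rose to 1/0.749 = 1.335 of baseline.
Setting x·2.2 + (1 − x) = 1.335 and solving: x = (1.335 − 1)/(2.2 − 1) = 0.28.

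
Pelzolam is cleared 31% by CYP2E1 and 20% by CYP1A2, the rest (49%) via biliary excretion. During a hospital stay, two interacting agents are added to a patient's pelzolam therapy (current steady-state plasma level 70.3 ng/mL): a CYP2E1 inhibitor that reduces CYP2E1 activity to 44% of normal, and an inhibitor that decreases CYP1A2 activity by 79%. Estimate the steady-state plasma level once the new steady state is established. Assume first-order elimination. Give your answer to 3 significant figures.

The CYP2E1 pathway (31% of clearance) is reduced to 0.44× activity: 0.31 × 0.44 = 0.1364.
The CYP1A2 pathway (20% of clearance) falls to 0.21× activity: 0.2 × 0.21 = 0.042.
Non-CYP routes (49%) are unchanged.
New clearance relative to baseline: 0.1364 + 0.042 + 0.49 = 0.6684.
New steady-state plasma level = 70.3 / 0.6684 = 105 ng/mL (concentration scales inversely with clearance).

105 ng/mL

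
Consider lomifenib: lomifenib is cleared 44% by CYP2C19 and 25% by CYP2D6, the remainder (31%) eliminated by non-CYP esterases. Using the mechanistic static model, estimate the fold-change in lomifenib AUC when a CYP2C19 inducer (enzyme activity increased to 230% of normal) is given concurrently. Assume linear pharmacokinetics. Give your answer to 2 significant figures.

CYP2C19: 0.44 × 2.3 = 1.012
CYP2D6: 0.25 (unchanged)
Other: 0.31 (unchanged)
CL_new/CL_old = 1.012 + 0.25 + 0.31 = 1.572.
AUC ratio = CL_old/CL_new = 1 / 1.572 = 0.64.

0.64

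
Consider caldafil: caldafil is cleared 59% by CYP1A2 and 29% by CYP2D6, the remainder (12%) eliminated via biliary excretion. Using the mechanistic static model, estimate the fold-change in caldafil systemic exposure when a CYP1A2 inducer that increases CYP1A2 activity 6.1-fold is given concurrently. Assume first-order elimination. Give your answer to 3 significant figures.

The CYP1A2 pathway (59% of clearance) increases to 6.1× activity: 0.59 × 6.1 = 3.599.
CYP2D6 (29%) and the residual 12% are unaffected.
New clearance relative to baseline: 3.599 + 0.29 + 0.12 = 4.009.
Systemic exposure ratio = CL_old/CL_new = 1 / 4.009 = 0.249.

0.249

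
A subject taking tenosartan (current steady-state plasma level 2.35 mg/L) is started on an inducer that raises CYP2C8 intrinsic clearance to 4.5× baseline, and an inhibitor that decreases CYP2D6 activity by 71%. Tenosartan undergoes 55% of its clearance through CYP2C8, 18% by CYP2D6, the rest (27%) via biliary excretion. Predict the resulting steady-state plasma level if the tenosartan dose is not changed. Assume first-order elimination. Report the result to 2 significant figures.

0.84 mg/L

The CYP2C8 pathway (55% of clearance) rises to 4.5× activity: 0.55 × 4.5 = 2.475.
The CYP2D6 pathway (18% of clearance) falls to 0.29× activity: 0.18 × 0.29 = 0.0522.
The remaining 27% of clearance is unaffected.
Relative clearance = 2.475 + 0.0522 + 0.27 = 2.7972.
Steady-state plasma level ∝ 1/CL: new value = 2.35 / 2.7972 = 0.84 mg/L.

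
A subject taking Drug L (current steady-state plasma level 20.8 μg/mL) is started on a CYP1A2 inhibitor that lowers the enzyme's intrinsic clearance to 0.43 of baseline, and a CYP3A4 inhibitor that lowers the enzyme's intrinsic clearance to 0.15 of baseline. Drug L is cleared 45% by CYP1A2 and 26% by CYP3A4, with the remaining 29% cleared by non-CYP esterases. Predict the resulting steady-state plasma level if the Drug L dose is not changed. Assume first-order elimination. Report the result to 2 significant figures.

40 μg/mL

The CYP1A2 pathway (45% of clearance) drops to 0.43× activity: 0.45 × 0.43 = 0.1935.
The CYP3A4 pathway (26% of clearance) falls to 0.15× activity: 0.26 × 0.15 = 0.039.
The remaining 29% of clearance is unaffected.
CL_new/CL_old = 0.1935 + 0.039 + 0.29 = 0.5225.
Steady-state plasma level ∝ 1/CL: new value = 20.8 / 0.5225 = 40 μg/mL.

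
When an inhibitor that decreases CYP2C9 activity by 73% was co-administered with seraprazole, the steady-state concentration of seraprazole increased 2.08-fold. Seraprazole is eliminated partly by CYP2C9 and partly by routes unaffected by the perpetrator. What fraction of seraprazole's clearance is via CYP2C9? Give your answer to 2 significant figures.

Let fm be the CYP2C9 fraction. New clearance relative to baseline = fm × 0.27 + (1 − fm).
Steady-state concentration ratio = 1 / (new CL fraction), so new CL fraction = 1 / 2.08 = 0.4808.
fm × 0.27 + 1 − fm = 0.4808  ⇒  fm × (0.27 − 1) = −0.5192  ⇒  fm = 0.71.

0.71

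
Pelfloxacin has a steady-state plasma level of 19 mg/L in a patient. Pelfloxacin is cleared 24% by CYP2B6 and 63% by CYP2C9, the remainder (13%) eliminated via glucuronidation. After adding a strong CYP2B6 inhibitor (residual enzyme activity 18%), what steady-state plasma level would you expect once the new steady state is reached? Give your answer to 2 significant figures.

24 mg/L

The CYP2B6 pathway (24% of clearance) drops to 0.18× activity: 0.24 × 0.18 = 0.0432.
CYP2C9 (63%) and the residual 13% are unaffected.
CL_new/CL_old = 0.0432 + 0.63 + 0.13 = 0.8032.
New steady-state plasma level = baseline ÷ relative clearance = 19 / 0.8032 = 24 mg/L.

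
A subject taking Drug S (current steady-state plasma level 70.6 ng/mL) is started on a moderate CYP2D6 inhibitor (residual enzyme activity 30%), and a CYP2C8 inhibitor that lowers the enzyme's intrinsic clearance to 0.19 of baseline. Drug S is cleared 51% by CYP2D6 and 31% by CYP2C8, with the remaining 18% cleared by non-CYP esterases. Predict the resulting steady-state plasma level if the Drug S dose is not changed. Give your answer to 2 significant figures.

1.8 × 10² ng/mL

CYP2D6: 0.51 × 0.3 = 0.153
CYP2C8: 0.31 × 0.19 = 0.0589
Other: 0.18 (unchanged)
New clearance relative to baseline: 0.153 + 0.0589 + 0.18 = 0.3919.
Steady-state plasma level ∝ 1/CL: new value = 70.6 / 0.3919 = 1.8 × 10² ng/mL.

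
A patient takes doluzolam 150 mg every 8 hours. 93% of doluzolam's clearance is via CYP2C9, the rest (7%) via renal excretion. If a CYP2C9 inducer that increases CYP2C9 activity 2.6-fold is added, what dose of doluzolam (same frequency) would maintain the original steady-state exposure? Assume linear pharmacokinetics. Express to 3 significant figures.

373 mg

CYP2C9: 0.93 × 2.6 = 2.418
Other: 0.07 (unchanged)
CL_new/CL_old = 2.418 + 0.07 = 2.488.
Css,avg = (dose rate)/CL, so holding Css fixed requires dose ∝ CL: 150 × 2.488 = 373 mg.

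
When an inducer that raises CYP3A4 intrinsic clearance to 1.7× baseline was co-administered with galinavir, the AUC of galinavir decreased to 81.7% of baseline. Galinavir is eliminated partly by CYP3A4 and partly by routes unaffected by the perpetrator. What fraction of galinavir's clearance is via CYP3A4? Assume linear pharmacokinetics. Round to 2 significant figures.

CL'/CL = 1 / 0.817 = 1.224
1.7·fm + (1 − fm) = 1.224
fm = (1.224 − 1) / (1.7 − 1) = 0.32

0.32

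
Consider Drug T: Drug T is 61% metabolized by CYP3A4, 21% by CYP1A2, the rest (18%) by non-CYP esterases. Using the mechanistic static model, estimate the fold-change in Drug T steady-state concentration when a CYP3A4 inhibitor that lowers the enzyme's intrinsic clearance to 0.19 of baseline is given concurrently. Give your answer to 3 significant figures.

The CYP3A4 pathway (61% of clearance) falls to 0.19× activity: 0.61 × 0.19 = 0.1159.
CYP1A2 (21%) and the residual 18% are unaffected.
CL_new/CL_old = 0.1159 + 0.21 + 0.18 = 0.5059.
Steady-state concentration ratio = CL_old/CL_new = 1 / 0.5059 = 1.98.

1.98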